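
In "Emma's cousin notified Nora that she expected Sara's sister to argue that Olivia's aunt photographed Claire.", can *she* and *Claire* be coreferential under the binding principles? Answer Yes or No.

No

*Claire* is an R-expression; Principle C requires it to be free (not bound by any c-commanding expression).
— she: subject of the clause headed by 'expected'; the pronoun c-commands the R-expression — coreference blocked (Principle C).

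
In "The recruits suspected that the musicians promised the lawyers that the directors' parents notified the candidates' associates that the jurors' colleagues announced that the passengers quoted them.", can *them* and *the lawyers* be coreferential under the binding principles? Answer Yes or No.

*the lawyers* is an R-expression; Principle C requires it to be free (not bound by any c-commanding expression).
— them: object of the clause headed by 'quoted'; the pronoun does not c-command the R-expression — coreference allowed.

Yes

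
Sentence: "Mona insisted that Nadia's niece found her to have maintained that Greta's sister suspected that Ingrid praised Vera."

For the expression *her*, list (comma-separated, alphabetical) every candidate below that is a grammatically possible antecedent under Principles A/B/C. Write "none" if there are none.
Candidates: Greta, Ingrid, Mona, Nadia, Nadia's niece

*her* is a pronoun; Principle B requires it to be free in its binding domain — the clause headed by 'found'.
— Greta: possessor inside the subject DP of the clause headed by 'suspected'; is c-commanded by the pronoun; coreference would bind this R-expression — blocked (Principle C).
— Ingrid: subject of the clause headed by 'praised'; is c-commanded by the pronoun; coreference would bind this R-expression — blocked (Principle C).
— Mona: subject of the matrix clause; c-commands the pronoun but lies outside its binding domain — allowed.
— Nadia: possessor inside the subject DP of the clause headed by 'found'; does not c-command the pronoun — Principle B does not apply; allowed.
— Nadia's niece: subject of the clause headed by 'found'; c-commands the pronoun within its binding domain — blocked (Principle B).

Mona, Nadia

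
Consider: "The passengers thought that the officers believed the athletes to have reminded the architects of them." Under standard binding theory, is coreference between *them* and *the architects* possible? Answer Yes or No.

*the architects* is an R-expression; Principle C requires it to be free (not bound by any c-commanding expression).
— them: second object of the clause headed by 'reminded'; the R-expression locally c-commands the pronoun — coreference blocked (Principle B on the pronoun).

No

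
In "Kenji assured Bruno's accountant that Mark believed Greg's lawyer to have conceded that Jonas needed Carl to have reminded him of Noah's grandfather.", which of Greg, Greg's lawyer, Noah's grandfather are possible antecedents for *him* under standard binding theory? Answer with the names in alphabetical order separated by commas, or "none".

*him* is a pronoun; Principle B requires it to be free in its binding domain — the clause headed by 'reminded'.
— Greg: possessor inside the subject DP of the clause headed by 'conceded'; does not c-command the pronoun — Principle B does not apply; allowed.
— Greg's lawyer: subject of the clause headed by 'conceded'; c-commands the pronoun but lies outside its binding domain — allowed.
— Noah's grandfather: second object of the clause headed by 'reminded'; is c-commanded by the pronoun; coreference would bind this R-expression — blocked (Principle C).

Greg, Greg's lawyer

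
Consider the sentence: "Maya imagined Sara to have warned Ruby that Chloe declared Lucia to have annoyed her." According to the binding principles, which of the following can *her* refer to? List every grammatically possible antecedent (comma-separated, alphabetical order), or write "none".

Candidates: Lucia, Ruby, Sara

*her* is a pronoun; Principle B requires it to be free in its binding domain — the clause headed by 'annoyed'.
— Lucia: subject of the clause headed by 'annoyed'; c-commands the pronoun within its binding domain — blocked (Principle B).
— Ruby: object of the clause headed by 'warned'; c-commands the pronoun but lies outside its binding domain — allowed.
— Sara: subject of the clause headed by 'warned'; c-commands the pronoun but lies outside its binding domain — allowed.

Ruby, Sara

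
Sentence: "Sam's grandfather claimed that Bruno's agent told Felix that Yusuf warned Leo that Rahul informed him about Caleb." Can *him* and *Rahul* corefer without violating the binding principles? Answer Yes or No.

*Rahul* is an R-expression; Principle C requires it to be free (not bound by any c-commanding expression).
— him: object of the clause headed by 'informed'; the R-expression locally c-commands the pronoun — coreference blocked (Principle B on the pronoun).

No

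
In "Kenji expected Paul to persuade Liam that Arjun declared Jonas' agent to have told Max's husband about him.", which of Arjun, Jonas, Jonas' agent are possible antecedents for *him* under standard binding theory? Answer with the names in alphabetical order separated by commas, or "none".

Arjun, Jonas

*him* is a pronoun; Principle B requires it to be free in its binding domain — the clause headed by 'told'.
— Arjun: subject of the clause headed by 'declared'; c-commands the pronoun but lies outside its binding domain — allowed.
— Jonas: possessor inside the subject DP of the clause headed by 'told'; does not c-command the pronoun — Principle B does not apply; allowed.
— Jonas' agent: subject of the clause headed by 'told'; c-commands the pronoun within its binding domain — blocked (Principle B).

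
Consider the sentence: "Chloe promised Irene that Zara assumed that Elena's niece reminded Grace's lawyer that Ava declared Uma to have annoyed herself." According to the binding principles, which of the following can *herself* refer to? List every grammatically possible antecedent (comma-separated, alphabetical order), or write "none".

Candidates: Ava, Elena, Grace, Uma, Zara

*herself* is a reflexive; Principle A requires it to be bound within its binding domain — the clause headed by 'annoyed'.
— Ava: subject of the clause headed by 'declared'; c-commands the reflexive but lies outside its binding domain — cannot bind it (Principle A).
— Elena: possessor inside the subject DP of the clause headed by 'reminded'; does not c-command the reflexive — cannot bind it (Principle A).
— Grace: possessor inside the object DP of the clause headed by 'reminded'; does not c-command the reflexive — cannot bind it (Principle A).
— Uma: subject of the clause headed by 'annoyed'; c-commands the reflexive within its binding domain — allowed (Principle A).
— Zara: subject of the clause headed by 'assumed'; c-commands the reflexive but lies outside its binding domain — cannot bind it (Principle A).

Uma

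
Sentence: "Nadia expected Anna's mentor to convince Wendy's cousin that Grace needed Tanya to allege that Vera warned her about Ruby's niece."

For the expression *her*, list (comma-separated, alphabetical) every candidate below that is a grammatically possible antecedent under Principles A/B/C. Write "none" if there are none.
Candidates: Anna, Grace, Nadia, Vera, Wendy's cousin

Anna, Grace, Nadia, Wendy's cousin

*her* is a pronoun; Principle B requires it to be free in its binding domain — the clause headed by 'warned'.
— Anna: possessor inside the subject DP of the clause headed by 'convince'; does not c-command the pronoun — Principle B does not apply; allowed.
— Grace: subject of the clause headed by 'needed'; c-commands the pronoun but lies outside its binding domain — allowed.
— Nadia: subject of the matrix clause; c-commands the pronoun but lies outside its binding domain — allowed.
— Vera: subject of the clause headed by 'warned'; c-commands the pronoun within its binding domain — blocked (Principle B).
— Wendy's cousin: object of the clause headed by 'convince'; c-commands the pronoun but lies outside its binding domain — allowed.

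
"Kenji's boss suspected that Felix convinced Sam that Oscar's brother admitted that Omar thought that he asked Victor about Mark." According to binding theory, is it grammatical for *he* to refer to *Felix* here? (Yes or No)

*Felix* is an R-expression; Principle C requires it to be free (not bound by any c-commanding expression).
— he: subject of the clause headed by 'asked'; the pronoun does not c-command the R-expression — coreference allowed.

Yes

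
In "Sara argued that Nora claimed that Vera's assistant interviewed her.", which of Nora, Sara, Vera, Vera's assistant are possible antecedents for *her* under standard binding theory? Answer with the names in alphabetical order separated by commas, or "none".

Nora, Sara, Vera

*her* is a pronoun; Principle B requires it to be free in its binding domain — the clause headed by 'interviewed'.
— Nora: subject of the clause headed by 'claimed'; c-commands the pronoun but lies outside its binding domain — allowed.
— Sara: subject of the matrix clause; c-commands the pronoun but lies outside its binding domain — allowed.
— Vera: possessor inside the subject DP of the clause headed by 'interviewed'; does not c-command the pronoun — Principle B does not apply; allowed.
— Vera's assistant: subject of the clause headed by 'interviewed'; c-commands the pronoun within its binding domain — blocked (Principle B).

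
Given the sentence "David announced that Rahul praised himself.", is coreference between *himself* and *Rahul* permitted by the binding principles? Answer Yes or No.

*himself* is a reflexive; Principle A requires it to be bound within its binding domain — the clause headed by 'praised'.
— Rahul: subject of the clause headed by 'praised'; c-commands the reflexive within its binding domain — allowed (Principle A).

Yes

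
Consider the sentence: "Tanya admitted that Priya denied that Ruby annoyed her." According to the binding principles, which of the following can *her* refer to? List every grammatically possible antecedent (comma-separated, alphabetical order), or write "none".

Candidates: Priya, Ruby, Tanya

Priya, Tanya

*her* is a pronoun; Principle B requires it to be free in its binding domain — the clause headed by 'annoyed'.
— Priya: subject of the clause headed by 'denied'; c-commands the pronoun but lies outside its binding domain — allowed.
— Ruby: subject of the clause headed by 'annoyed'; c-commands the pronoun within its binding domain — blocked (Principle B).
— Tanya: subject of the matrix clause; c-commands the pronoun but lies outside its binding domain — allowed.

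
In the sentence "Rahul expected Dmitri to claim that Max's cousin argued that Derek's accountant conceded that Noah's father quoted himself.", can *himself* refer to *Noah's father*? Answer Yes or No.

*himself* is a reflexive; Principle A requires it to be bound within its binding domain — the clause headed by 'quoted'.
— Noah's father: subject of the clause headed by 'quoted'; c-commands the reflexive within its binding domain — allowed (Principle A).

Yes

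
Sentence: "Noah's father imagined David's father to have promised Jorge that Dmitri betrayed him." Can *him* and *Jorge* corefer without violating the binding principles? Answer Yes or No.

*Jorge* is an R-expression; Principle C requires it to be free (not bound by any c-commanding expression).
— him: object of the clause headed by 'betrayed'; the pronoun does not c-command the R-expression — coreference allowed.

Yes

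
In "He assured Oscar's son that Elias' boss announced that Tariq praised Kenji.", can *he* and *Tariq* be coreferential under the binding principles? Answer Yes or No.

*Tariq* is an R-expression; Principle C requires it to be free (not bound by any c-commanding expression).
— he: subject of the matrix clause; the pronoun c-commands the R-expression — coreference blocked (Principle C).

No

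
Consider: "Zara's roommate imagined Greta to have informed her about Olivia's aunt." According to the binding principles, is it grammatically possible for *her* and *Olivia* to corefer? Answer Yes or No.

*her* is a pronoun; Principle B requires it to be free in its binding domain — the clause headed by 'informed'.
— Olivia: possessor inside the second object DP of the clause headed by 'informed'; is c-commanded by the pronoun; coreference would bind this R-expression — blocked (Principle C).

No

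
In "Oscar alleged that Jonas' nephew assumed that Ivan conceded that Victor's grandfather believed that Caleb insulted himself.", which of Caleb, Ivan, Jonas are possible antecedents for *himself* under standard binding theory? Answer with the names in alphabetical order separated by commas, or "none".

*himself* is a reflexive; Principle A requires it to be bound within its binding domain — the clause headed by 'insulted'.
— Caleb: subject of the clause headed by 'insulted'; c-commands the reflexive within its binding domain — allowed (Principle A).
— Ivan: subject of the clause headed by 'conceded'; c-commands the reflexive but lies outside its binding domain — cannot bind it (Principle A).
— Jonas: possessor inside the subject DP of the clause headed by 'assumed'; does not c-command the reflexive — cannot bind it (Principle A).

Caleb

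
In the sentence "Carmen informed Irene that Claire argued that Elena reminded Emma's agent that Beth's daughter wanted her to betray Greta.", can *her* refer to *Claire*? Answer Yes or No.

Yes

*her* is a pronoun; Principle B requires it to be free in its binding domain — the clause headed by 'wanted'.
— Claire: subject of the clause headed by 'argued'; c-commands the pronoun but lies outside its binding domain — allowed.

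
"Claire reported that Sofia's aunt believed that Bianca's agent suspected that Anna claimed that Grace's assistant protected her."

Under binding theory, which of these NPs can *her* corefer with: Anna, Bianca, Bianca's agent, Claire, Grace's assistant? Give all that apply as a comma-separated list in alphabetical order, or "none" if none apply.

Anna, Bianca, Bianca's agent, Claire

*her* is a pronoun; Principle B requires it to be free in its binding domain — the clause headed by 'protected'.
— Anna: subject of the clause headed by 'claimed'; c-commands the pronoun but lies outside its binding domain — allowed.
— Bianca: possessor inside the subject DP of the clause headed by 'suspected'; does not c-command the pronoun — Principle B does not apply; allowed.
— Bianca's agent: subject of the clause headed by 'suspected'; c-commands the pronoun but lies outside its binding domain — allowed.
— Claire: subject of the matrix clause; c-commands the pronoun but lies outside its binding domain — allowed.
— Grace's assistant: subject of the clause headed by 'protected'; c-commands the pronoun within its binding domain — blocked (Principle B).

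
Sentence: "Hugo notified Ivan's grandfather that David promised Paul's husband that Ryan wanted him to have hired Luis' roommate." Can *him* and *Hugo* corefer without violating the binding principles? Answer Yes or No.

*Hugo* is an R-expression; Principle C requires it to be free (not bound by any c-commanding expression).
— him: subject of the clause headed by 'hired'; the pronoun does not c-command the R-expression — coreference allowed.

Yes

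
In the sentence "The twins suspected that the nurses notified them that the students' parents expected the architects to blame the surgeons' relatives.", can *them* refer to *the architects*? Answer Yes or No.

No

*them* is a pronoun; Principle B requires it to be free in its binding domain — the clause headed by 'notified'.
— the architects: subject of the clause headed by 'blame'; is c-commanded by the pronoun; coreference would bind this R-expression — blocked (Principle C).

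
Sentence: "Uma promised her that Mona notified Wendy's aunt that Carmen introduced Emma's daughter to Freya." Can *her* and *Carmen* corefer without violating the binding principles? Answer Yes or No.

*Carmen* is an R-expression; Principle C requires it to be free (not bound by any c-commanding expression).
— her: object of the matrix clause; the pronoun c-commands the R-expression — coreference blocked (Principle C).

No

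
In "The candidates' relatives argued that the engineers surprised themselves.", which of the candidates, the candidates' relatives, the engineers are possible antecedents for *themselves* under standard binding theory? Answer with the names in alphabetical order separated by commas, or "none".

the engineers

*themselves* is a reflexive; Principle A requires it to be bound within its binding domain — the clause headed by 'surprised'.
— the candidates: possessor inside the subject DP of the matrix clause; does not c-command the reflexive — cannot bind it (Principle A).
— the candidates' relatives: subject of the matrix clause; c-commands the reflexive but lies outside its binding domain — cannot bind it (Principle A).
— the engineers: subject of the clause headed by 'surprised'; c-commands the reflexive within its binding domain — allowed (Principle A).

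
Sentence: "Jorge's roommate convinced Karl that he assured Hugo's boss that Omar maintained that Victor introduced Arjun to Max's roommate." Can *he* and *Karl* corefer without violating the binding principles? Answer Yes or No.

*Karl* is an R-expression; Principle C requires it to be free (not bound by any c-commanding expression).
— he: subject of the clause headed by 'assured'; the pronoun does not c-command the R-expression — coreference allowed.

Yes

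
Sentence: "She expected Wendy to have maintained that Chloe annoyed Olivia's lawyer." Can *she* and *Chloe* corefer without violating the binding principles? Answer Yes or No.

*Chloe* is an R-expression; Principle C requires it to be free (not bound by any c-commanding expression).
— she: subject of the matrix clause; the pronoun c-commands the R-expression — coreference blocked (Principle C).

No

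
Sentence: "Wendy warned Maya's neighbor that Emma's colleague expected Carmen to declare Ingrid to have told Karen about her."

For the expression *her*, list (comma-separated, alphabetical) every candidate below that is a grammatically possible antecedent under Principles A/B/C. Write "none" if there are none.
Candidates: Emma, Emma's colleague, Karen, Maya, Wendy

Emma, Emma's colleague, Maya, Wendy

*her* is a pronoun; Principle B requires it to be free in its binding domain — the clause headed by 'told'.
— Emma: possessor inside the subject DP of the clause headed by 'expected'; does not c-command the pronoun — Principle B does not apply; allowed.
— Emma's colleague: subject of the clause headed by 'expected'; c-commands the pronoun but lies outside its binding domain — allowed.
— Karen: object of the clause headed by 'told'; c-commands the pronoun within its binding domain — blocked (Principle B).
— Maya: possessor inside the object DP of the matrix clause; does not c-command the pronoun — Principle B does not apply; allowed.
— Wendy: subject of the matrix clause; c-commands the pronoun but lies outside its binding domain — allowed.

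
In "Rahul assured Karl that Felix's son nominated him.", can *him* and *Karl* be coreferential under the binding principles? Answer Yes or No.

*Karl* is an R-expression; Principle C requires it to be free (not bound by any c-commanding expression).
— him: object of the clause headed by 'nominated'; the pronoun does not c-command the R-expression — coreference allowed.

Yes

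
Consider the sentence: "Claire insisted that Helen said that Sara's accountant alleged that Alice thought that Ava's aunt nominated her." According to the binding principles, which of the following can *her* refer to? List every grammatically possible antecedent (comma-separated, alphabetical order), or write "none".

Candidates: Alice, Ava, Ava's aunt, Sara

*her* is a pronoun; Principle B requires it to be free in its binding domain — the clause headed by 'nominated'.
— Alice: subject of the clause headed by 'thought'; c-commands the pronoun but lies outside its binding domain — allowed.
— Ava: possessor inside the subject DP of the clause headed by 'nominated'; does not c-command the pronoun — Principle B does not apply; allowed.
— Ava's aunt: subject of the clause headed by 'nominated'; c-commands the pronoun within its binding domain — blocked (Principle B).
— Sara: possessor inside the subject DP of the clause headed by 'alleged'; does not c-command the pronoun — Principle B does not apply; allowed.

Alice, Ava, Sara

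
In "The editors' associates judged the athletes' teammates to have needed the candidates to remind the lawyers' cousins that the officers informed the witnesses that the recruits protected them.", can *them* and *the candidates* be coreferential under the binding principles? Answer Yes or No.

*the candidates* is an R-expression; Principle C requires it to be free (not bound by any c-commanding expression).
— them: object of the clause headed by 'protected'; the pronoun does not c-command the R-expression — coreference allowed.

Yes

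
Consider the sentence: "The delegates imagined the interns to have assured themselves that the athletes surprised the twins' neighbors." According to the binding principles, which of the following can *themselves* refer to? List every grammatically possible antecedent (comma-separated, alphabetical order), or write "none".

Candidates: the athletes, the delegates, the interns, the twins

the interns

*themselves* is a reflexive; Principle A requires it to be bound within its binding domain — the clause headed by 'assured'.
— the athletes: subject of the clause headed by 'surprised'; does not c-command the reflexive — cannot bind it (Principle A).
— the delegates: subject of the matrix clause; c-commands the reflexive but lies outside its binding domain — cannot bind it (Principle A).
— the interns: subject of the clause headed by 'assured'; c-commands the reflexive within its binding domain — allowed (Principle A).
— the twins: possessor inside the object DP of the clause headed by 'surprised'; does not c-command the reflexive — cannot bind it (Principle A).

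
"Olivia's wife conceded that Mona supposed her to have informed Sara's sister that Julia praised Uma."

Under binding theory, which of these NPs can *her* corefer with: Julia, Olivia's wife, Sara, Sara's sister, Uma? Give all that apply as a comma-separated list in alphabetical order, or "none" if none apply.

Olivia's wife

*her* is a pronoun; Principle B requires it to be free in its binding domain — the clause headed by 'supposed'.
— Julia: subject of the clause headed by 'praised'; is c-commanded by the pronoun; coreference would bind this R-expression — blocked (Principle C).
— Olivia's wife: subject of the matrix clause; c-commands the pronoun but lies outside its binding domain — allowed.
— Sara: possessor inside the object DP of the clause headed by 'informed'; is c-commanded by the pronoun; coreference would bind this R-expression — blocked (Principle C).
— Sara's sister: object of the clause headed by 'informed'; is c-commanded by the pronoun; coreference would bind this R-expression — blocked (Principle C).
— Uma: object of the clause headed by 'praised'; is c-commanded by the pronoun; coreference would bind this R-expression — blocked (Principle C).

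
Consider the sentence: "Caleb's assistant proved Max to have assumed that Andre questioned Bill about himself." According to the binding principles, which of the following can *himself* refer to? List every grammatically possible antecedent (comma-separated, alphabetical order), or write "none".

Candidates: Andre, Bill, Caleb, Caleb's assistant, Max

Andre, Bill

*himself* is a reflexive; Principle A requires it to be bound within its binding domain — the clause headed by 'questioned'.
— Andre: subject of the clause headed by 'questioned'; c-commands the reflexive within its binding domain — allowed (Principle A).
— Bill: object of the clause headed by 'questioned'; c-commands the reflexive within its binding domain — allowed (Principle A).
— Caleb: possessor inside the subject DP of the matrix clause; does not c-command the reflexive — cannot bind it (Principle A).
— Caleb's assistant: subject of the matrix clause; c-commands the reflexive but lies outside its binding domain — cannot bind it (Principle A).
— Max: subject of the clause headed by 'assumed'; c-commands the reflexive but lies outside its binding domain — cannot bind it (Principle A).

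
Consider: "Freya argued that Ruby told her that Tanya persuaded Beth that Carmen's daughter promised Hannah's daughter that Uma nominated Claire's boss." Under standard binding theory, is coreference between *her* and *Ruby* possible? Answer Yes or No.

*Ruby* is an R-expression; Principle C requires it to be free (not bound by any c-commanding expression).
— her: object of the clause headed by 'told'; the R-expression locally c-commands the pronoun — coreference blocked (Principle B on the pronoun).

No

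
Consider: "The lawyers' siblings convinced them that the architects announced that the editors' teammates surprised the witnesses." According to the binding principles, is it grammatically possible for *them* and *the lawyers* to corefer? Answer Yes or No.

Yes

*them* is a pronoun; Principle B requires it to be free in its binding domain — the matrix clause.
— the lawyers: possessor inside the subject DP of the matrix clause; does not c-command the pronoun — Principle B does not apply; allowed.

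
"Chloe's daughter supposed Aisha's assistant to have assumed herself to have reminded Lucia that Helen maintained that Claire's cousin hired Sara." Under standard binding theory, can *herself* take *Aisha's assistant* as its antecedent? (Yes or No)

Yes

*herself* is a reflexive; Principle A requires it to be bound within its binding domain — the clause headed by 'assumed'.
— Aisha's assistant: subject of the clause headed by 'assumed'; c-commands the reflexive within its binding domain — allowed (Principle A).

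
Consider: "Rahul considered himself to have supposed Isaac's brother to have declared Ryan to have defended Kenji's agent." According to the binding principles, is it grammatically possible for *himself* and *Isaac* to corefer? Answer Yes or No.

*himself* is a reflexive; Principle A requires it to be bound within its binding domain — the matrix clause.
— Isaac: possessor inside the subject DP of the clause headed by 'declared'; does not c-command the reflexive — cannot bind it (Principle A).

No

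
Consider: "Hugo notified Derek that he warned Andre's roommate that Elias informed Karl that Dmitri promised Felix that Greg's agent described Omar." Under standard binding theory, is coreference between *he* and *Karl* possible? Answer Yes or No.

No

*Karl* is an R-expression; Principle C requires it to be free (not bound by any c-commanding expression).
— he: subject of the clause headed by 'warned'; the pronoun c-commands the R-expression — coreference blocked (Principle C).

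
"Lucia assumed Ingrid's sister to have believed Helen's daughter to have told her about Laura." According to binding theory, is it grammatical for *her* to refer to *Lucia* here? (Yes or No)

Yes

*Lucia* is an R-expression; Principle C requires it to be free (not bound by any c-commanding expression).
— her: object of the clause headed by 'told'; the pronoun does not c-command the R-expression — coreference allowed.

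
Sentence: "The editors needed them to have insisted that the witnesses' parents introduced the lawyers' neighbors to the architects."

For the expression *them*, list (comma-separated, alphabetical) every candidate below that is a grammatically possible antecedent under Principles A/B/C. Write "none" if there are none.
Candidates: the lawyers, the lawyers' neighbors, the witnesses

*them* is a pronoun; Principle B requires it to be free in its binding domain — the matrix clause.
— the lawyers: possessor inside the object DP of the clause headed by 'introduced'; is c-commanded by the pronoun; coreference would bind this R-expression — blocked (Principle C).
— the lawyers' neighbors: object of the clause headed by 'introduced'; is c-commanded by the pronoun; coreference would bind this R-expression — blocked (Principle C).
— the witnesses: possessor inside the subject DP of the clause headed by 'introduced'; is c-commanded by the pronoun; coreference would bind this R-expression — blocked (Principle C).

none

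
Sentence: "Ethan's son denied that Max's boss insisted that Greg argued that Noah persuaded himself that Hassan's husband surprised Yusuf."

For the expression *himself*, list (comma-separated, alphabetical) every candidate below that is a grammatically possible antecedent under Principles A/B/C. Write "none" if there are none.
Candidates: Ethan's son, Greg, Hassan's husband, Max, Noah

*himself* is a reflexive; Principle A requires it to be bound within its binding domain — the clause headed by 'persuaded'.
— Ethan's son: subject of the matrix clause; c-commands the reflexive but lies outside its binding domain — cannot bind it (Principle A).
— Greg: subject of the clause headed by 'argued'; c-commands the reflexive but lies outside its binding domain — cannot bind it (Principle A).
— Hassan's husband: subject of the clause headed by 'surprised'; does not c-command the reflexive — cannot bind it (Principle A).
— Max: possessor inside the subject DP of the clause headed by 'insisted'; does not c-command the reflexive — cannot bind it (Principle A).
— Noah: subject of the clause headed by 'persuaded'; c-commands the reflexive within its binding domain — allowed (Principle A).

Noah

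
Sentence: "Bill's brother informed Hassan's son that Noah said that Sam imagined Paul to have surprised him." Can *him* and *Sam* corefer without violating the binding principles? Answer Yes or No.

Yes

*Sam* is an R-expression; Principle C requires it to be free (not bound by any c-commanding expression).
— him: object of the clause headed by 'surprised'; the pronoun does not c-command the R-expression — coreference allowed.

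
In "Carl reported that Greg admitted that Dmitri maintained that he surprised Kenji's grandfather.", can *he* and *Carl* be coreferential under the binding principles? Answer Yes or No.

Yes

*Carl* is an R-expression; Principle C requires it to be free (not bound by any c-commanding expression).
— he: subject of the clause headed by 'surprised'; the pronoun does not c-command the R-expression — coreference allowed.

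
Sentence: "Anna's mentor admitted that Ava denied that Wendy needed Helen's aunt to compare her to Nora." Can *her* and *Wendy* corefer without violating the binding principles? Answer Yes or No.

Yes

*Wendy* is an R-expression; Principle C requires it to be free (not bound by any c-commanding expression).
— her: object of the clause headed by 'compare'; the pronoun does not c-command the R-expression — coreference allowed.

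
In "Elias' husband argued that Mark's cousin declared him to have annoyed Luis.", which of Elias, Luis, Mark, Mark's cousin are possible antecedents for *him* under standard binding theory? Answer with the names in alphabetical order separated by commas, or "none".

Elias, Mark

*him* is a pronoun; Principle B requires it to be free in its binding domain — the clause headed by 'declared'.
— Elias: possessor inside the subject DP of the matrix clause; does not c-command the pronoun — Principle B does not apply; allowed.
— Luis: object of the clause headed by 'annoyed'; is c-commanded by the pronoun; coreference would bind this R-expression — blocked (Principle C).
— Mark: possessor inside the subject DP of the clause headed by 'declared'; does not c-command the pronoun — Principle B does not apply; allowed.
— Mark's cousin: subject of the clause headed by 'declared'; c-commands the pronoun within its binding domain — blocked (Principle B).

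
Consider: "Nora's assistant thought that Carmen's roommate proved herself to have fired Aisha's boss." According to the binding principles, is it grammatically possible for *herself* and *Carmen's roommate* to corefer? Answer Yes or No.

Yes

*herself* is a reflexive; Principle A requires it to be bound within its binding domain — the clause headed by 'proved'.
— Carmen's roommate: subject of the clause headed by 'proved'; c-commands the reflexive within its binding domain — allowed (Principle A).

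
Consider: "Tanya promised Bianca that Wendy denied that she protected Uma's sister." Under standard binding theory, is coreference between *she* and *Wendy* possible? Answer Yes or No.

Yes

*Wendy* is an R-expression; Principle C requires it to be free (not bound by any c-commanding expression).
— she: subject of the clause headed by 'protected'; the pronoun does not c-command the R-expression — coreference allowed.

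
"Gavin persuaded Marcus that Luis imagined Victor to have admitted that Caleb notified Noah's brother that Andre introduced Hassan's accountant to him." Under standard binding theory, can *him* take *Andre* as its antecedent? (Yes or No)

*him* is a pronoun; Principle B requires it to be free in its binding domain — the clause headed by 'introduced'.
— Andre: subject of the clause headed by 'introduced'; c-commands the pronoun within its binding domain — blocked (Principle B).

No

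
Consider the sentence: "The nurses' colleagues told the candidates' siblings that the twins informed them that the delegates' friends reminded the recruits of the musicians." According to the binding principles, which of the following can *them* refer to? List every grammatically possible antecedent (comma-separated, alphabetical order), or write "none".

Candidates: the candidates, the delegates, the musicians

the candidates

*them* is a pronoun; Principle B requires it to be free in its binding domain — the clause headed by 'informed'.
— the candidates: possessor inside the object DP of the matrix clause; does not c-command the pronoun — Principle B does not apply; allowed.
— the delegates: possessor inside the subject DP of the clause headed by 'reminded'; is c-commanded by the pronoun; coreference would bind this R-expression — blocked (Principle C).
— the musicians: second object of the clause headed by 'reminded'; is c-commanded by the pronoun; coreference would bind this R-expression — blocked (Principle C).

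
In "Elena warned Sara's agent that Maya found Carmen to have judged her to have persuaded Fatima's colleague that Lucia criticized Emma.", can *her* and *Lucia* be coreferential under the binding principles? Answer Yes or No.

No

*Lucia* is an R-expression; Principle C requires it to be free (not bound by any c-commanding expression).
— her: subject of the clause headed by 'persuaded'; the pronoun c-commands the R-expression — coreference blocked (Principle C).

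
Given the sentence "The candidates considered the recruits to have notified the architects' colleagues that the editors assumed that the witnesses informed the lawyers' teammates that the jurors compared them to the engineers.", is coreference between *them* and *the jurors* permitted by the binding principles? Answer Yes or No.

No

*them* is a pronoun; Principle B requires it to be free in its binding domain — the clause headed by 'compared'.
— the jurors: subject of the clause headed by 'compared'; c-commands the pronoun within its binding domain — blocked (Principle B).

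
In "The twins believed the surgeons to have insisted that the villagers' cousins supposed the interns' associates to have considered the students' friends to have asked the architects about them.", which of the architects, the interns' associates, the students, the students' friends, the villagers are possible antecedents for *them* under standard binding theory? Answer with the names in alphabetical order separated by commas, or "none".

the interns' associates, the students, the villagers

*them* is a pronoun; Principle B requires it to be free in its binding domain — the clause headed by 'asked'.
— the architects: object of the clause headed by 'asked'; c-commands the pronoun within its binding domain — blocked (Principle B).
— the interns' associates: subject of the clause headed by 'considered'; c-commands the pronoun but lies outside its binding domain — allowed.
— the students: possessor inside the subject DP of the clause headed by 'asked'; does not c-command the pronoun — Principle B does not apply; allowed.
— the students' friends: subject of the clause headed by 'asked'; c-commands the pronoun within its binding domain — blocked (Principle B).
— the villagers: possessor inside the subject DP of the clause headed by 'supposed'; does not c-command the pronoun — Principle B does not apply; allowed.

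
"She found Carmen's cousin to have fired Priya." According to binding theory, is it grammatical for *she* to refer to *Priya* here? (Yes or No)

*Priya* is an R-expression; Principle C requires it to be free (not bound by any c-commanding expression).
— she: subject of the matrix clause; the pronoun c-commands the R-expression — coreference blocked (Principle C).

No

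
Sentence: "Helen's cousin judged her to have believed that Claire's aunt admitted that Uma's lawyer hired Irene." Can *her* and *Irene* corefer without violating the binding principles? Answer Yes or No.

*Irene* is an R-expression; Principle C requires it to be free (not bound by any c-commanding expression).
— her: subject of the clause headed by 'believed'; the pronoun c-commands the R-expression — coreference blocked (Principle C).

No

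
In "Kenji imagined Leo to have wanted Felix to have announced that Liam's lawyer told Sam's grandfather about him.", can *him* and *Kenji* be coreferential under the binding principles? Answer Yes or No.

*Kenji* is an R-expression; Principle C requires it to be free (not bound by any c-commanding expression).
— him: second object of the clause headed by 'told'; the pronoun does not c-command the R-expression — coreference allowed.

Yes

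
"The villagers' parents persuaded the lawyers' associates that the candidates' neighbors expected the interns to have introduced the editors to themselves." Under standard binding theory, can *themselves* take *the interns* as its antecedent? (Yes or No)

Yes

*themselves* is a reflexive; Principle A requires it to be bound within its binding domain — the clause headed by 'introduced'.
— the interns: subject of the clause headed by 'introduced'; c-commands the reflexive within its binding domain — allowed (Principle A).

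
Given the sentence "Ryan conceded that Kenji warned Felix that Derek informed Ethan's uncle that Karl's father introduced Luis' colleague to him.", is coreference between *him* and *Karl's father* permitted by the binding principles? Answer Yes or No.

*him* is a pronoun; Principle B requires it to be free in its binding domain — the clause headed by 'introduced'.
— Karl's father: subject of the clause headed by 'introduced'; c-commands the pronoun within its binding domain — blocked (Principle B).

No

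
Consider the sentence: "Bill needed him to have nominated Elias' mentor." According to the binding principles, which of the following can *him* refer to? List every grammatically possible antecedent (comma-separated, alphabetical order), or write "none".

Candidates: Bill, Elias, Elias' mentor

none

*him* is a pronoun; Principle B requires it to be free in its binding domain — the matrix clause.
— Bill: subject of the matrix clause; c-commands the pronoun within its binding domain — blocked (Principle B).
— Elias: possessor inside the object DP of the clause headed by 'nominated'; is c-commanded by the pronoun; coreference would bind this R-expression — blocked (Principle C).
— Elias' mentor: object of the clause headed by 'nominated'; is c-commanded by the pronoun; coreference would bind this R-expression — blocked (Principle C).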